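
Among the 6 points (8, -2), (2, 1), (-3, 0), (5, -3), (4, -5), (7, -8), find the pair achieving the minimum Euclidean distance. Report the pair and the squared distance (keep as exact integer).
Pair = ((5, -3), (4, -5)); squared distance = 5

Compute all C(6, 2) = 15 pairwise squared distances (x_i − x_j)² + (y_i − y_j)². The minimum is 5, attained by the pair ((5, -3), (4, -5)).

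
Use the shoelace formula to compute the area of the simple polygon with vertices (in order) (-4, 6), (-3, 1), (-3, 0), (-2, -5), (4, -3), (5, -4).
Area = 71/2

Shoelace formula: Area = (1/2) |Σ_i (x_i · y_{i+1} − x_{i+1} · y_i)| (indices mod n). Compute each cross term:
  (-4)(1) − (-3)(6) = 14
  (-3)(0) − (-3)(1) = 3
  (-3)(-5) − (-2)(0) = 15
  (-2)(-3) − (4)(-5) = 26
  (4)(-4) − (5)(-3) = -1
  (5)(6) − (-4)(-4) = 14
Sum = 71, so (signed) Area = 71/2 = 71/2, |Area| = 71/2.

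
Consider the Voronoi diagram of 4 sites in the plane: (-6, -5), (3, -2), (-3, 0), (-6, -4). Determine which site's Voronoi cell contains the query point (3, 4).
Nearest site = (3, -2)

The Voronoi cell of site s contains exactly those query points closer to s than to any other site. Compute squared distances from q = (3, 4) to each site:
  (3 − 3)² + (-2 − 4)² = 36
  (-3 − 3)² + (0 − 4)² = 52
  (-6 − 3)² + (-4 − 4)² = 145
  (-6 − 3)² + (-5 − 4)² = 162
Minimum is attained by (3, -2), so q lies in its Voronoi cell.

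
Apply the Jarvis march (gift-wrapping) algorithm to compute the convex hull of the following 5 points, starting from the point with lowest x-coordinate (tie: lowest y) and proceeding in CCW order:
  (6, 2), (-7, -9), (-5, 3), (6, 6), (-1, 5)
Hull (CCW) = [(-7, -9), (6, 2), (6, 6), (-1, 5), (-5, 3)]

Jarvis march: at each step, from the current hull vertex p, select the next vertex q as the point such that every other point lies strictly to the left of (or on) the directed line p → q. (Equivalently: for every other point r, the cross product (q − p) × (r − p) ≥ 0.)
Starting point (lowest x, tie lowest y): (-7, -9). Wrap until returning to start. Resulting hull: (-7, -9), (6, 2), (6, 6), (-1, 5), (-5, 3).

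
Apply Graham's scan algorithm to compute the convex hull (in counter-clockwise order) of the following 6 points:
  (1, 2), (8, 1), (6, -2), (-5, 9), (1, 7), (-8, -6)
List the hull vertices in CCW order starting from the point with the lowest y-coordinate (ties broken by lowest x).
Hull (CCW) = [(-8, -6), (6, -2), (8, 1), (1, 7), (-5, 9)]

Graham scan procedure:
  1. Find the pivot p₀ = point with lowest y (tie → lowest x): (-8, -6).
  2. Sort the remaining points by polar angle around p₀.
  3. Walk through sorted points, maintaining a stack; pop the top while the last three entries make a non-left turn (cross product ≤ 0).
  4. Final stack is the convex hull in CCW order: (-8, -6), (6, -2), (8, 1), (1, 7), (-5, 9).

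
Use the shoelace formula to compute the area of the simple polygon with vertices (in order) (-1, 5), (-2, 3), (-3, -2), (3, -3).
Area = 47/2

Shoelace formula: Area = (1/2) |Σ_i (x_i · y_{i+1} − x_{i+1} · y_i)| (indices mod n). Compute each cross term:
  (-1)(3) − (-2)(5) = 7
  (-2)(-2) − (-3)(3) = 13
  (-3)(-3) − (3)(-2) = 15
  (3)(5) − (-1)(-3) = 12
Sum = 47, so (signed) Area = 47/2 = 47/2, |Area| = 47/2.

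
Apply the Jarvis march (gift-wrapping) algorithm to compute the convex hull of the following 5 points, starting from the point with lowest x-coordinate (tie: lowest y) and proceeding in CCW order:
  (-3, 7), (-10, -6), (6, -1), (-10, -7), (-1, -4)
Hull (CCW) = [(-10, -7), (-1, -4), (6, -1), (-3, 7), (-10, -6)]

Jarvis march: at each step, from the current hull vertex p, select the next vertex q as the point such that every other point lies strictly to the left of (or on) the directed line p → q. (Equivalently: for every other point r, the cross product (q − p) × (r − p) ≥ 0.)
Starting point (lowest x, tie lowest y): (-10, -7). Wrap until returning to start. Resulting hull: (-10, -7), (-1, -4), (6, -1), (-3, 7), (-10, -6).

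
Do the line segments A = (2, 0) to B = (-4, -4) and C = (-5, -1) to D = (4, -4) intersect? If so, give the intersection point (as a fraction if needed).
Yes; intersection at (-4/3, -20/9) (t = 5/9 on AB, s = 11/27 on CD)

Parametrize AB as A + t(B − A) = (2 + -6 t, 0 + -4 t) and CD as C + s(D − C) = (-5 + 9 s, -1 + -3 s). Solve the linear system for (t, s). Determinant = -54 ≠ 0, so a unique intersection of the containing lines exists. Solution: t = 5/9, s = 11/27 — both in [0, 1], so the segments cross. Intersection point: (-4/3, -20/9).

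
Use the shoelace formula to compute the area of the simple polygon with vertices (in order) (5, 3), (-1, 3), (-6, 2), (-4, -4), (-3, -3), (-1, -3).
Area = 42

Shoelace formula: Area = (1/2) |Σ_i (x_i · y_{i+1} − x_{i+1} · y_i)| (indices mod n). Compute each cross term:
  (5)(3) − (-1)(3) = 18
  (-1)(2) − (-6)(3) = 16
  (-6)(-4) − (-4)(2) = 32
  (-4)(-3) − (-3)(-4) = 0
  (-3)(-3) − (-1)(-3) = 6
  (-1)(3) − (5)(-3) = 12
Sum = 84, so (signed) Area = 84/2 = 42, |Area| = 42.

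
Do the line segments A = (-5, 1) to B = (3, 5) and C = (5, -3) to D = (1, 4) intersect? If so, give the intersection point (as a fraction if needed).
Yes; intersection at (1, 4) (t = 3/4 on AB, s = 1 on CD)

Parametrize AB as A + t(B − A) = (-5 + 8 t, 1 + 4 t) and CD as C + s(D − C) = (5 + -4 s, -3 + 7 s). Solve the linear system for (t, s). Determinant = -72 ≠ 0, so a unique intersection of the containing lines exists. Solution: t = 3/4, s = 1 — both in [0, 1], so the segments cross. Intersection point: (1, 4).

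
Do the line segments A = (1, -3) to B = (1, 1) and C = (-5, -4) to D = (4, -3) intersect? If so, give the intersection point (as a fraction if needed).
No (intersection of containing lines falls outside at least one segment)

Parametrize and solve: t = -1/12, s = 2/3. At least one of these is outside [0, 1], so the segments do not intersect.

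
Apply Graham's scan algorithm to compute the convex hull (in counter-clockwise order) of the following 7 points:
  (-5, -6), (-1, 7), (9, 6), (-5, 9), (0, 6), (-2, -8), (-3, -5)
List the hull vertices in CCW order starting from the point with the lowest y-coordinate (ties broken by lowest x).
Hull (CCW) = [(-2, -8), (9, 6), (-5, 9), (-5, -6)]

Graham scan procedure:
  1. Find the pivot p₀ = point with lowest y (tie → lowest x): (-2, -8).
  2. Sort the remaining points by polar angle around p₀.
  3. Walk through sorted points, maintaining a stack; pop the top while the last three entries make a non-left turn (cross product ≤ 0).
  4. Final stack is the convex hull in CCW order: (-2, -8), (9, 6), (-5, 9), (-5, -6).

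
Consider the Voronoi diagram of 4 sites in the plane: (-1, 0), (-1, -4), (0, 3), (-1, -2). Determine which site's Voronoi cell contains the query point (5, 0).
Nearest site = (0, 3)

The Voronoi cell of site s contains exactly those query points closer to s than to any other site. Compute squared distances from q = (5, 0) to each site:
  (0 − 5)² + (3 − 0)² = 34
  (-1 − 5)² + (0 − 0)² = 36
  (-1 − 5)² + (-2 − 0)² = 40
  (-1 − 5)² + (-4 − 0)² = 52
Minimum is attained by (0, 3), so q lies in its Voronoi cell.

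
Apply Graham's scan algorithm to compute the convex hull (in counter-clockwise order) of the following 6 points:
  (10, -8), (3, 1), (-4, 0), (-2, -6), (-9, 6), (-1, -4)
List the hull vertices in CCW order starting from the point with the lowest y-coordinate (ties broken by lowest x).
Hull (CCW) = [(10, -8), (3, 1), (-9, 6), (-2, -6)]

Graham scan procedure:
  1. Find the pivot p₀ = point with lowest y (tie → lowest x): (10, -8).
  2. Sort the remaining points by polar angle around p₀.
  3. Walk through sorted points, maintaining a stack; pop the top while the last three entries make a non-left turn (cross product ≤ 0).
  4. Final stack is the convex hull in CCW order: (10, -8), (3, 1), (-9, 6), (-2, -6).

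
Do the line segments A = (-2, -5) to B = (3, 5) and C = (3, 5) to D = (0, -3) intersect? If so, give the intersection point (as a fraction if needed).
Yes; intersection at (3, 5) (t = 1 on AB, s = 0 on CD)

Parametrize AB as A + t(B − A) = (-2 + 5 t, -5 + 10 t) and CD as C + s(D − C) = (3 + -3 s, 5 + -8 s). Solve the linear system for (t, s). Determinant = 10 ≠ 0, so a unique intersection of the containing lines exists. Solution: t = 1, s = 0 — both in [0, 1], so the segments cross. Intersection point: (3, 5).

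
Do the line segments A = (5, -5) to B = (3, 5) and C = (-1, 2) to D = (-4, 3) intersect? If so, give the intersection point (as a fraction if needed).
No (intersection of containing lines falls outside at least one segment)

Parametrize and solve: t = 15/28, s = -23/14. At least one of these is outside [0, 1], so the segments do not intersect.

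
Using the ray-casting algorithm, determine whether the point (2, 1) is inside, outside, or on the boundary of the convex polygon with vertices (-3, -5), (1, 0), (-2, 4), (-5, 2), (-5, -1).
The point (2, 1) lies strictly outside the polygon

Cast a horizontal ray to the right from the query point and count how many polygon edges it crosses (each edge strictly once or zero times, handled with the usual half-open convention). 
Parity of crossings → even ⇒ outside.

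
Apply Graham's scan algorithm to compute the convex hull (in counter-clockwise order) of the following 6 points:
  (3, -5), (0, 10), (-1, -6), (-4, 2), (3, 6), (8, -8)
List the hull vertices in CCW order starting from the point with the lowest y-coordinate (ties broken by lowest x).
Hull (CCW) = [(8, -8), (3, 6), (0, 10), (-4, 2), (-1, -6)]

Graham scan procedure:
  1. Find the pivot p₀ = point with lowest y (tie → lowest x): (8, -8).
  2. Sort the remaining points by polar angle around p₀.
  3. Walk through sorted points, maintaining a stack; pop the top while the last three entries make a non-left turn (cross product ≤ 0).
  4. Final stack is the convex hull in CCW order: (8, -8), (3, 6), (0, 10), (-4, 2), (-1, -6).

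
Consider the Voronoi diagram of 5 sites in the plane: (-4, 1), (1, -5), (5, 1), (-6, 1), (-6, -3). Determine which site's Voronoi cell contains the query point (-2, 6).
Nearest site = (-4, 1)

The Voronoi cell of site s contains exactly those query points closer to s than to any other site. Compute squared distances from q = (-2, 6) to each site:
  (-4 − -2)² + (1 − 6)² = 29
  (-6 − -2)² + (1 − 6)² = 41
  (5 − -2)² + (1 − 6)² = 74
  (-6 − -2)² + (-3 − 6)² = 97
  (1 − -2)² + (-5 − 6)² = 130
Minimum is attained by (-4, 1), so q lies in its Voronoi cell.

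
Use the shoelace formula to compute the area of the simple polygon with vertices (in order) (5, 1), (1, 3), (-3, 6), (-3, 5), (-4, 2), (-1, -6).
Area = 101/2

Shoelace formula: Area = (1/2) |Σ_i (x_i · y_{i+1} − x_{i+1} · y_i)| (indices mod n). Compute each cross term:
  (5)(3) − (1)(1) = 14
  (1)(6) − (-3)(3) = 15
  (-3)(5) − (-3)(6) = 3
  (-3)(2) − (-4)(5) = 14
  (-4)(-6) − (-1)(2) = 26
  (-1)(1) − (5)(-6) = 29
Sum = 101, so (signed) Area = 101/2 = 101/2, |Area| = 101/2.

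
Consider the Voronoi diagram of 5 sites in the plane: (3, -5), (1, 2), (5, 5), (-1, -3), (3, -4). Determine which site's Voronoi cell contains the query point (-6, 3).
Nearest site = (1, 2)

The Voronoi cell of site s contains exactly those query points closer to s than to any other site. Compute squared distances from q = (-6, 3) to each site:
  (1 − -6)² + (2 − 3)² = 50
  (-1 − -6)² + (-3 − 3)² = 61
  (5 − -6)² + (5 − 3)² = 125
  (3 − -6)² + (-4 − 3)² = 130
  (3 − -6)² + (-5 − 3)² = 145
Minimum is attained by (1, 2), so q lies in its Voronoi cell.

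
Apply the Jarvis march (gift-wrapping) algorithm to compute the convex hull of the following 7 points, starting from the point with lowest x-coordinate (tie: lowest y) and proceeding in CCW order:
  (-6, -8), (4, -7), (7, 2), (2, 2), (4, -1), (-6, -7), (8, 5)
Hull (CCW) = [(-6, -8), (4, -7), (8, 5), (2, 2), (-6, -7)]

Jarvis march: at each step, from the current hull vertex p, select the next vertex q as the point such that every other point lies strictly to the left of (or on) the directed line p → q. (Equivalently: for every other point r, the cross product (q − p) × (r − p) ≥ 0.)
Starting point (lowest x, tie lowest y): (-6, -8). Wrap until returning to start. Resulting hull: (-6, -8), (4, -7), (8, 5), (2, 2), (-6, -7).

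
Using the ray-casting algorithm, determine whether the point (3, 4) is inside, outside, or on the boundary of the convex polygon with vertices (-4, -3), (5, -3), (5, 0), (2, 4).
The point (3, 4) lies strictly outside the polygon

Cast a horizontal ray to the right from the query point and count how many polygon edges it crosses (each edge strictly once or zero times, handled with the usual half-open convention). 
Parity of crossings → even ⇒ outside.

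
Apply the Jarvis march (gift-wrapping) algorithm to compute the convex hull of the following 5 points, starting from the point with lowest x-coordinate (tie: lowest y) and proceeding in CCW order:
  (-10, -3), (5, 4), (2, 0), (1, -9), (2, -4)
Hull (CCW) = [(-10, -3), (1, -9), (5, 4)]

Jarvis march: at each step, from the current hull vertex p, select the next vertex q as the point such that every other point lies strictly to the left of (or on) the directed line p → q. (Equivalently: for every other point r, the cross product (q − p) × (r − p) ≥ 0.)
Starting point (lowest x, tie lowest y): (-10, -3). Wrap until returning to start. Resulting hull: (-10, -3), (1, -9), (5, 4).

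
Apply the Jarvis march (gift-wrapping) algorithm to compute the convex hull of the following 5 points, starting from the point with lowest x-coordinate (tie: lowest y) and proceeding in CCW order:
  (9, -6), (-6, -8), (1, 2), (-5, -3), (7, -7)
Hull (CCW) = [(-6, -8), (7, -7), (9, -6), (1, 2), (-5, -3)]

Jarvis march: at each step, from the current hull vertex p, select the next vertex q as the point such that every other point lies strictly to the left of (or on) the directed line p → q. (Equivalently: for every other point r, the cross product (q − p) × (r − p) ≥ 0.)
Starting point (lowest x, tie lowest y): (-6, -8). Wrap until returning to start. Resulting hull: (-6, -8), (7, -7), (9, -6), (1, 2), (-5, -3).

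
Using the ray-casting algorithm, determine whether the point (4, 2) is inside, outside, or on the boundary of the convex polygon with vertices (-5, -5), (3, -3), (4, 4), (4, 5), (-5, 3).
The point (4, 2) lies strictly outside the polygon

Cast a horizontal ray to the right from the query point and count how many polygon edges it crosses (each edge strictly once or zero times, handled with the usual half-open convention). 
Parity of crossings → even ⇒ outside.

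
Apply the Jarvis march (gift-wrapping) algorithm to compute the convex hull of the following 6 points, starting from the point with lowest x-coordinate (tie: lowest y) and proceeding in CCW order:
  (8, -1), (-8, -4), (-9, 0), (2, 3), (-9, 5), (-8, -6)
Hull (CCW) = [(-9, 0), (-8, -6), (8, -1), (2, 3), (-9, 5)]

Jarvis march: at each step, from the current hull vertex p, select the next vertex q as the point such that every other point lies strictly to the left of (or on) the directed line p → q. (Equivalently: for every other point r, the cross product (q − p) × (r − p) ≥ 0.)
Starting point (lowest x, tie lowest y): (-9, 0). Wrap until returning to start. Resulting hull: (-9, 0), (-8, -6), (8, -1), (2, 3), (-9, 5).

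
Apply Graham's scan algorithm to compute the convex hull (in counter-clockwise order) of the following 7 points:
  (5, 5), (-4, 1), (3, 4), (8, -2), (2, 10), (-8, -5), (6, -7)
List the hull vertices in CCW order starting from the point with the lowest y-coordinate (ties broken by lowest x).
Hull (CCW) = [(6, -7), (8, -2), (5, 5), (2, 10), (-8, -5)]

Graham scan procedure:
  1. Find the pivot p₀ = point with lowest y (tie → lowest x): (6, -7).
  2. Sort the remaining points by polar angle around p₀.
  3. Walk through sorted points, maintaining a stack; pop the top while the last three entries make a non-left turn (cross product ≤ 0).
  4. Final stack is the convex hull in CCW order: (6, -7), (8, -2), (5, 5), (2, 10), (-8, -5).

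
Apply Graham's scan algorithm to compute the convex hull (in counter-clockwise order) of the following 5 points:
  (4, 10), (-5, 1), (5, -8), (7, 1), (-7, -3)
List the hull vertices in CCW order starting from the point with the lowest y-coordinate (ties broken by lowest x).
Hull (CCW) = [(5, -8), (7, 1), (4, 10), (-5, 1), (-7, -3)]

Graham scan procedure:
  1. Find the pivot p₀ = point with lowest y (tie → lowest x): (5, -8).
  2. Sort the remaining points by polar angle around p₀.
  3. Walk through sorted points, maintaining a stack; pop the top while the last three entries make a non-left turn (cross product ≤ 0).
  4. Final stack is the convex hull in CCW order: (5, -8), (7, 1), (4, 10), (-5, 1), (-7, -3).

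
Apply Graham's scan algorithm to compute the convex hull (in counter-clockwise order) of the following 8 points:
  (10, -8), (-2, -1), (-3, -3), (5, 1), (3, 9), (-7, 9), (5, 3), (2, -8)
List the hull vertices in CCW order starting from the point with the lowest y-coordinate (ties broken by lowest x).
Hull (CCW) = [(2, -8), (10, -8), (3, 9), (-7, 9), (-3, -3)]

Graham scan procedure:
  1. Find the pivot p₀ = point with lowest y (tie → lowest x): (2, -8).
  2. Sort the remaining points by polar angle around p₀.
  3. Walk through sorted points, maintaining a stack; pop the top while the last three entries make a non-left turn (cross product ≤ 0).
  4. Final stack is the convex hull in CCW order: (2, -8), (10, -8), (3, 9), (-7, 9), (-3, -3).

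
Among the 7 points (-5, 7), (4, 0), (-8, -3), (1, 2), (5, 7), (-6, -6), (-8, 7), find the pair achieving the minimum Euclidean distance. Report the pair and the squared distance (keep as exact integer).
Pair = ((-5, 7), (-8, 7)); squared distance = 9

Compute all C(7, 2) = 21 pairwise squared distances (x_i − x_j)² + (y_i − y_j)². The minimum is 9, attained by the pair ((-5, 7), (-8, 7)).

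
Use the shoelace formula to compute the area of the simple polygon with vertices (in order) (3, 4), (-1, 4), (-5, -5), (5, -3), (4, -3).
Area = 103/2

Shoelace formula: Area = (1/2) |Σ_i (x_i · y_{i+1} − x_{i+1} · y_i)| (indices mod n). Compute each cross term:
  (3)(4) − (-1)(4) = 16
  (-1)(-5) − (-5)(4) = 25
  (-5)(-3) − (5)(-5) = 40
  (5)(-3) − (4)(-3) = -3
  (4)(4) − (3)(-3) = 25
Sum = 103, so (signed) Area = 103/2 = 103/2, |Area| = 103/2.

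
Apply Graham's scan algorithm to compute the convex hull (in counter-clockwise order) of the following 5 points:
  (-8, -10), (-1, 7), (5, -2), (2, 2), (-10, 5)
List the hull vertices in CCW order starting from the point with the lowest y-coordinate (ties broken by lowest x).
Hull (CCW) = [(-8, -10), (5, -2), (-1, 7), (-10, 5)]

Graham scan procedure:
  1. Find the pivot p₀ = point with lowest y (tie → lowest x): (-8, -10).
  2. Sort the remaining points by polar angle around p₀.
  3. Walk through sorted points, maintaining a stack; pop the top while the last three entries make a non-left turn (cross product ≤ 0).
  4. Final stack is the convex hull in CCW order: (-8, -10), (5, -2), (-1, 7), (-10, 5).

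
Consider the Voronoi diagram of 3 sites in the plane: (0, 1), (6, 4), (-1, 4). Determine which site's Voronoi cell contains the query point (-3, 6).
Nearest site = (-1, 4)

The Voronoi cell of site s contains exactly those query points closer to s than to any other site. Compute squared distances from q = (-3, 6) to each site:
  (-1 − -3)² + (4 − 6)² = 8
  (0 − -3)² + (1 − 6)² = 34
  (6 − -3)² + (4 − 6)² = 85
Minimum is attained by (-1, 4), so q lies in its Voronoi cell.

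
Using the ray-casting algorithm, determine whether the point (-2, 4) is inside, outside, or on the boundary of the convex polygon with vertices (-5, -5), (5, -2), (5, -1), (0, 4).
The point (-2, 4) lies strictly outside the polygon

Cast a horizontal ray to the right from the query point and count how many polygon edges it crosses (each edge strictly once or zero times, handled with the usual half-open convention). 
Parity of crossings → even ⇒ outside.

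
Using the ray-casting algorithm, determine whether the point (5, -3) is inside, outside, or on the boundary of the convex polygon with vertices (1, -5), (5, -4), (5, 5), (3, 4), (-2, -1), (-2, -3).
The point (5, -3) lies on the polygon boundary

Boundary check: the query satisfies the collinearity and bounding-box conditions for some polygon edge, so it lies exactly on the boundary.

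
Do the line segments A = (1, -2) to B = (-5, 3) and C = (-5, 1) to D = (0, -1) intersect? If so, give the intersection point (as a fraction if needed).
Yes; intersection at (-5/13, -11/13) (t = 3/13 on AB, s = 12/13 on CD)

Parametrize AB as A + t(B − A) = (1 + -6 t, -2 + 5 t) and CD as C + s(D − C) = (-5 + 5 s, 1 + -2 s). Solve the linear system for (t, s). Determinant = 13 ≠ 0, so a unique intersection of the containing lines exists. Solution: t = 3/13, s = 12/13 — both in [0, 1], so the segments cross. Intersection point: (-5/13, -11/13).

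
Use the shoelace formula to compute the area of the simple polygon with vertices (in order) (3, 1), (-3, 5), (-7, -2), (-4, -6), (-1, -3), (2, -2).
Area = 115/2

Shoelace formula: Area = (1/2) |Σ_i (x_i · y_{i+1} − x_{i+1} · y_i)| (indices mod n). Compute each cross term:
  (3)(5) − (-3)(1) = 18
  (-3)(-2) − (-7)(5) = 41
  (-7)(-6) − (-4)(-2) = 34
  (-4)(-3) − (-1)(-6) = 6
  (-1)(-2) − (2)(-3) = 8
  (2)(1) − (3)(-2) = 8
Sum = 115, so (signed) Area = 115/2 = 115/2, |Area| = 115/2.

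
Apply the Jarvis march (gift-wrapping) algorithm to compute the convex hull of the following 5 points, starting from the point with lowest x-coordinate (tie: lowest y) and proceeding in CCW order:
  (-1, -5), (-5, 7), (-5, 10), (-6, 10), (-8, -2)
Hull (CCW) = [(-8, -2), (-1, -5), (-5, 10), (-6, 10)]

Jarvis march: at each step, from the current hull vertex p, select the next vertex q as the point such that every other point lies strictly to the left of (or on) the directed line p → q. (Equivalently: for every other point r, the cross product (q − p) × (r − p) ≥ 0.)
Starting point (lowest x, tie lowest y): (-8, -2). Wrap until returning to start. Resulting hull: (-8, -2), (-1, -5), (-5, 10), (-6, 10).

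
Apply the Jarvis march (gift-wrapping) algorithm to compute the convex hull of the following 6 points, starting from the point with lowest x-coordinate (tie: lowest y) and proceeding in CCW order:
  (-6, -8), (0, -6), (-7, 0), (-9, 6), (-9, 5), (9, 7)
Hull (CCW) = [(-9, 5), (-6, -8), (0, -6), (9, 7), (-9, 6)]

Jarvis march: at each step, from the current hull vertex p, select the next vertex q as the point such that every other point lies strictly to the left of (or on) the directed line p → q. (Equivalently: for every other point r, the cross product (q − p) × (r − p) ≥ 0.)
Starting point (lowest x, tie lowest y): (-9, 5). Wrap until returning to start. Resulting hull: (-9, 5), (-6, -8), (0, -6), (9, 7), (-9, 6).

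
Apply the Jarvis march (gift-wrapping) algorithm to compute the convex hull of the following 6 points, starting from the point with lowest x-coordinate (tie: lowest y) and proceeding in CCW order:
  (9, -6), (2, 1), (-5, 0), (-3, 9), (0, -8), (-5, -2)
Hull (CCW) = [(-5, -2), (0, -8), (9, -6), (-3, 9), (-5, 0)]

Jarvis march: at each step, from the current hull vertex p, select the next vertex q as the point such that every other point lies strictly to the left of (or on) the directed line p → q. (Equivalently: for every other point r, the cross product (q − p) × (r − p) ≥ 0.)
Starting point (lowest x, tie lowest y): (-5, -2). Wrap until returning to start. Resulting hull: (-5, -2), (0, -8), (9, -6), (-3, 9), (-5, 0).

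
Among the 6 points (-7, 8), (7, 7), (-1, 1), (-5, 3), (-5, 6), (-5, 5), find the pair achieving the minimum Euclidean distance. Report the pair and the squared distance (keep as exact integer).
Pair = ((-5, 6), (-5, 5)); squared distance = 1

Compute all C(6, 2) = 15 pairwise squared distances (x_i − x_j)² + (y_i − y_j)². The minimum is 1, attained by the pair ((-5, 6), (-5, 5)).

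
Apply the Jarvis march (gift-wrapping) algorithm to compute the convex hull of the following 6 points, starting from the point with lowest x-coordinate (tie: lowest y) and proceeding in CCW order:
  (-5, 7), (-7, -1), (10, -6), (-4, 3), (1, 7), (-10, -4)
Hull (CCW) = [(-10, -4), (10, -6), (1, 7), (-5, 7)]

Jarvis march: at each step, from the current hull vertex p, select the next vertex q as the point such that every other point lies strictly to the left of (or on) the directed line p → q. (Equivalently: for every other point r, the cross product (q − p) × (r − p) ≥ 0.)
Starting point (lowest x, tie lowest y): (-10, -4). Wrap until returning to start. Resulting hull: (-10, -4), (10, -6), (1, 7), (-5, 7).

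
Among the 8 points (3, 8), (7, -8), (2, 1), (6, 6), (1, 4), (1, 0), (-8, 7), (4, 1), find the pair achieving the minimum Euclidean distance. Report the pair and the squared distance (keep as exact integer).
Pair = ((2, 1), (1, 0)); squared distance = 2

Compute all C(8, 2) = 28 pairwise squared distances (x_i − x_j)² + (y_i − y_j)². The minimum is 2, attained by the pair ((2, 1), (1, 0)).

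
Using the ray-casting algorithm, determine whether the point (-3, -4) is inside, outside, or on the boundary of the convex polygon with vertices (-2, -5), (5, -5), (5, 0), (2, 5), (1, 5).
The point (-3, -4) lies strictly outside the polygon

Cast a horizontal ray to the right from the query point and count how many polygon edges it crosses (each edge strictly once or zero times, handled with the usual half-open convention). 
Parity of crossings → even ⇒ outside.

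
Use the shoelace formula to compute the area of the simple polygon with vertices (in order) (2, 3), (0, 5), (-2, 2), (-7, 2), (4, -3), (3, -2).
Area = 57/2

Shoelace formula: Area = (1/2) |Σ_i (x_i · y_{i+1} − x_{i+1} · y_i)| (indices mod n). Compute each cross term:
  (2)(5) − (0)(3) = 10
  (0)(2) − (-2)(5) = 10
  (-2)(2) − (-7)(2) = 10
  (-7)(-3) − (4)(2) = 13
  (4)(-2) − (3)(-3) = 1
  (3)(3) − (2)(-2) = 13
Sum = 57, so (signed) Area = 57/2 = 57/2, |Area| = 57/2.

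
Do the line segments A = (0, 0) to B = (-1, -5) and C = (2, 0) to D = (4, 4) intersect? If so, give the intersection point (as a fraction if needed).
No (intersection of containing lines falls outside at least one segment)

Parametrize and solve: t = 4/3, s = -5/3. At least one of these is outside [0, 1], so the segments do not intersect.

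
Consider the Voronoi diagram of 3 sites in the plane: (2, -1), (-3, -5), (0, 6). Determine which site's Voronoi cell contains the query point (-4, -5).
Nearest site = (-3, -5)

The Voronoi cell of site s contains exactly those query points closer to s than to any other site. Compute squared distances from q = (-4, -5) to each site:
  (-3 − -4)² + (-5 − -5)² = 1
  (2 − -4)² + (-1 − -5)² = 52
  (0 − -4)² + (6 − -5)² = 137
Minimum is attained by (-3, -5), so q lies in its Voronoi cell.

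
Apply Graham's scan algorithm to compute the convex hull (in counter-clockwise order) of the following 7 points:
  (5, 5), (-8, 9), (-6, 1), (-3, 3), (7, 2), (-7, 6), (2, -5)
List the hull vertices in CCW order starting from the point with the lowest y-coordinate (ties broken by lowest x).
Hull (CCW) = [(2, -5), (7, 2), (5, 5), (-8, 9), (-6, 1)]

Graham scan procedure:
  1. Find the pivot p₀ = point with lowest y (tie → lowest x): (2, -5).
  2. Sort the remaining points by polar angle around p₀.
  3. Walk through sorted points, maintaining a stack; pop the top while the last three entries make a non-left turn (cross product ≤ 0).
  4. Final stack is the convex hull in CCW order: (2, -5), (7, 2), (5, 5), (-8, 9), (-6, 1).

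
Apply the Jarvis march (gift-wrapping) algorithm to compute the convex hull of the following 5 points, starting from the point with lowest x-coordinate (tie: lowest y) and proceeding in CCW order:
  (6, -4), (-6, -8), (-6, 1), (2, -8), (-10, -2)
Hull (CCW) = [(-10, -2), (-6, -8), (2, -8), (6, -4), (-6, 1)]

Jarvis march: at each step, from the current hull vertex p, select the next vertex q as the point such that every other point lies strictly to the left of (or on) the directed line p → q. (Equivalently: for every other point r, the cross product (q − p) × (r − p) ≥ 0.)
Starting point (lowest x, tie lowest y): (-10, -2). Wrap until returning to start. Resulting hull: (-10, -2), (-6, -8), (2, -8), (6, -4), (-6, 1).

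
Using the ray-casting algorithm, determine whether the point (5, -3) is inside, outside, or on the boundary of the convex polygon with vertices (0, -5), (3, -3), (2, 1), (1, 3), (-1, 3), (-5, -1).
The point (5, -3) lies strictly outside the polygon

Cast a horizontal ray to the right from the query point and count how many polygon edges it crosses (each edge strictly once or zero times, handled with the usual half-open convention). 
Parity of crossings → even ⇒ outside.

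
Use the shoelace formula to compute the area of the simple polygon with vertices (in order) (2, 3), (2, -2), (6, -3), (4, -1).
Area = 8

Shoelace formula: Area = (1/2) |Σ_i (x_i · y_{i+1} − x_{i+1} · y_i)| (indices mod n). Compute each cross term:
  (2)(-2) − (2)(3) = -10
  (2)(-3) − (6)(-2) = 6
  (6)(-1) − (4)(-3) = 6
  (4)(3) − (2)(-1) = 14
Sum = 16, so (signed) Area = 16/2 = 8, |Area| = 8.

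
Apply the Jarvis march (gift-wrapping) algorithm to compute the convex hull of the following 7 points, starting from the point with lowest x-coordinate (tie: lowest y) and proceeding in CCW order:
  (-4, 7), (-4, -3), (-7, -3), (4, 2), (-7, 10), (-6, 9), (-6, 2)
Hull (CCW) = [(-7, -3), (-4, -3), (4, 2), (-7, 10)]

Jarvis march: at each step, from the current hull vertex p, select the next vertex q as the point such that every other point lies strictly to the left of (or on) the directed line p → q. (Equivalently: for every other point r, the cross product (q − p) × (r − p) ≥ 0.)
Starting point (lowest x, tie lowest y): (-7, -3). Wrap until returning to start. Resulting hull: (-7, -3), (-4, -3), (4, 2), (-7, 10).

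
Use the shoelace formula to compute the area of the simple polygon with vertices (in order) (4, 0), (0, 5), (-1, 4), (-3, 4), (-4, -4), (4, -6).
Area = 125/2

Shoelace formula: Area = (1/2) |Σ_i (x_i · y_{i+1} − x_{i+1} · y_i)| (indices mod n). Compute each cross term:
  (4)(5) − (0)(0) = 20
  (0)(4) − (-1)(5) = 5
  (-1)(4) − (-3)(4) = 8
  (-3)(-4) − (-4)(4) = 28
  (-4)(-6) − (4)(-4) = 40
  (4)(0) − (4)(-6) = 24
Sum = 125, so (signed) Area = 125/2 = 125/2, |Area| = 125/2.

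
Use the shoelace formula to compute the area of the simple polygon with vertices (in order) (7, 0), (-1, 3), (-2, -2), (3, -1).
Area = 22

Shoelace formula: Area = (1/2) |Σ_i (x_i · y_{i+1} − x_{i+1} · y_i)| (indices mod n). Compute each cross term:
  (7)(3) − (-1)(0) = 21
  (-1)(-2) − (-2)(3) = 8
  (-2)(-1) − (3)(-2) = 8
  (3)(0) − (7)(-1) = 7
Sum = 44, so (signed) Area = 44/2 = 22, |Area| = 22.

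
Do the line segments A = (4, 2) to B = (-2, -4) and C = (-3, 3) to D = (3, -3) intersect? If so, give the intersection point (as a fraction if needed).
Yes; intersection at (1, -1) (t = 1/2 on AB, s = 2/3 on CD)

Parametrize AB as A + t(B − A) = (4 + -6 t, 2 + -6 t) and CD as C + s(D − C) = (-3 + 6 s, 3 + -6 s). Solve the linear system for (t, s). Determinant = -72 ≠ 0, so a unique intersection of the containing lines exists. Solution: t = 1/2, s = 2/3 — both in [0, 1], so the segments cross. Intersection point: (1, -1).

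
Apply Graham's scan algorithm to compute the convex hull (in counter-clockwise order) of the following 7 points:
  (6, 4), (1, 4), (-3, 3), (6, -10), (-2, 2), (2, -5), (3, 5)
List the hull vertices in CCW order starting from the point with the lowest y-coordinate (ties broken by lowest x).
Hull (CCW) = [(6, -10), (6, 4), (3, 5), (-3, 3), (2, -5)]

Graham scan procedure:
  1. Find the pivot p₀ = point with lowest y (tie → lowest x): (6, -10).
  2. Sort the remaining points by polar angle around p₀.
  3. Walk through sorted points, maintaining a stack; pop the top while the last three entries make a non-left turn (cross product ≤ 0).
  4. Final stack is the convex hull in CCW order: (6, -10), (6, 4), (3, 5), (-3, 3), (2, -5).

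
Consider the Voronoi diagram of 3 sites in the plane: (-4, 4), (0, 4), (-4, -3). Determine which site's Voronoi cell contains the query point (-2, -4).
Nearest site = (-4, -3)

The Voronoi cell of site s contains exactly those query points closer to s than to any other site. Compute squared distances from q = (-2, -4) to each site:
  (-4 − -2)² + (-3 − -4)² = 5
  (-4 − -2)² + (4 − -4)² = 68
  (0 − -2)² + (4 − -4)² = 68
Minimum is attained by (-4, -3), so q lies in its Voronoi cell.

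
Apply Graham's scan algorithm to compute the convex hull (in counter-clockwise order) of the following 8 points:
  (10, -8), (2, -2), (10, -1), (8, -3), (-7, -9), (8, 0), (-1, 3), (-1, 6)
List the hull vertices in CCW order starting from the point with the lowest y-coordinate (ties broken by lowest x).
Hull (CCW) = [(-7, -9), (10, -8), (10, -1), (-1, 6)]

Graham scan procedure:
  1. Find the pivot p₀ = point with lowest y (tie → lowest x): (-7, -9).
  2. Sort the remaining points by polar angle around p₀.
  3. Walk through sorted points, maintaining a stack; pop the top while the last three entries make a non-left turn (cross product ≤ 0).
  4. Final stack is the convex hull in CCW order: (-7, -9), (10, -8), (10, -1), (-1, 6).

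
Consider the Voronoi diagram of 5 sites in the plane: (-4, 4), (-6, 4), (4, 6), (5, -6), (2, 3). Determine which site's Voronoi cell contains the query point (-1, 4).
Nearest site = (-4, 4)

The Voronoi cell of site s contains exactly those query points closer to s than to any other site. Compute squared distances from q = (-1, 4) to each site:
  (-4 − -1)² + (4 − 4)² = 9
  (2 − -1)² + (3 − 4)² = 10
  (-6 − -1)² + (4 − 4)² = 25
  (4 − -1)² + (6 − 4)² = 29
  (5 − -1)² + (-6 − 4)² = 136
Minimum is attained by (-4, 4), so q lies in its Voronoi cell.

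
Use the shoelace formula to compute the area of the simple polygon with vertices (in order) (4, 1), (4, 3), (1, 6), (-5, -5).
Area = 69/2

Shoelace formula: Area = (1/2) |Σ_i (x_i · y_{i+1} − x_{i+1} · y_i)| (indices mod n). Compute each cross term:
  (4)(3) − (4)(1) = 8
  (4)(6) − (1)(3) = 21
  (1)(-5) − (-5)(6) = 25
  (-5)(1) − (4)(-5) = 15
Sum = 69, so (signed) Area = 69/2 = 69/2, |Area| = 69/2.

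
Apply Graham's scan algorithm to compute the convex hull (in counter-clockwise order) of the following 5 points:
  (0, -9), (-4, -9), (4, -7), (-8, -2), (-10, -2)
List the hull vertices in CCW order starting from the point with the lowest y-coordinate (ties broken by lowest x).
Hull (CCW) = [(-4, -9), (0, -9), (4, -7), (-8, -2), (-10, -2)]

Graham scan procedure:
  1. Find the pivot p₀ = point with lowest y (tie → lowest x): (-4, -9).
  2. Sort the remaining points by polar angle around p₀.
  3. Walk through sorted points, maintaining a stack; pop the top while the last three entries make a non-left turn (cross product ≤ 0).
  4. Final stack is the convex hull in CCW order: (-4, -9), (0, -9), (4, -7), (-8, -2), (-10, -2).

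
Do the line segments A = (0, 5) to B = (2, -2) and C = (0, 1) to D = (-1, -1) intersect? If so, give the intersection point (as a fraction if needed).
No (intersection of containing lines falls outside at least one segment)

Parametrize and solve: t = 4/11, s = -8/11. At least one of these is outside [0, 1], so the segments do not intersect.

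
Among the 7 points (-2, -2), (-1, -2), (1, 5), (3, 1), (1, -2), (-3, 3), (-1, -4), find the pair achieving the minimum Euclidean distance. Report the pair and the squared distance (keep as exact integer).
Pair = ((-2, -2), (-1, -2)); squared distance = 1

Compute all C(7, 2) = 21 pairwise squared distances (x_i − x_j)² + (y_i − y_j)². The minimum is 1, attained by the pair ((-2, -2), (-1, -2)).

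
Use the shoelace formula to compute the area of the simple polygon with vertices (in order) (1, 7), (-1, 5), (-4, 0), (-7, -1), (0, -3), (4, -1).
Area = 49

Shoelace formula: Area = (1/2) |Σ_i (x_i · y_{i+1} − x_{i+1} · y_i)| (indices mod n). Compute each cross term:
  (1)(5) − (-1)(7) = 12
  (-1)(0) − (-4)(5) = 20
  (-4)(-1) − (-7)(0) = 4
  (-7)(-3) − (0)(-1) = 21
  (0)(-1) − (4)(-3) = 12
  (4)(7) − (1)(-1) = 29
Sum = 98, so (signed) Area = 98/2 = 49, |Area| = 49.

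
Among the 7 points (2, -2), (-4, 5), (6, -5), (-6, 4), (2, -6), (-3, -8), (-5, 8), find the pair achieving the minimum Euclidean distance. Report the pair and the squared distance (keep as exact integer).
Pair = ((-4, 5), (-6, 4)); squared distance = 5

Compute all C(7, 2) = 21 pairwise squared distances (x_i − x_j)² + (y_i − y_j)². The minimum is 5, attained by the pair ((-4, 5), (-6, 4)).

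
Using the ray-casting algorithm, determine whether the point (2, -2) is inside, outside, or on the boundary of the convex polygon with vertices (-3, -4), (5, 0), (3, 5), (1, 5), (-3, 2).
The point (2, -2) lies strictly outside the polygon

Cast a horizontal ray to the right from the query point and count how many polygon edges it crosses (each edge strictly once or zero times, handled with the usual half-open convention). 
Parity of crossings → even ⇒ outside.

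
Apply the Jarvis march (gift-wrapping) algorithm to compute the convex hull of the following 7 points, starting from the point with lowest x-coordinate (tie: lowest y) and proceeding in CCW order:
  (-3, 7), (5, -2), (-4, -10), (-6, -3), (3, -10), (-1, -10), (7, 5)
Hull (CCW) = [(-6, -3), (-4, -10), (3, -10), (7, 5), (-3, 7)]

Jarvis march: at each step, from the current hull vertex p, select the next vertex q as the point such that every other point lies strictly to the left of (or on) the directed line p → q. (Equivalently: for every other point r, the cross product (q − p) × (r − p) ≥ 0.)
Starting point (lowest x, tie lowest y): (-6, -3). Wrap until returning to start. Resulting hull: (-6, -3), (-4, -10), (3, -10), (7, 5), (-3, 7).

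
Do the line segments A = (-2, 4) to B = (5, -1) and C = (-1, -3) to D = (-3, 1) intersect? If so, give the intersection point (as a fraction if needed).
No (intersection of containing lines falls outside at least one segment)

Parametrize and solve: t = -5/9, s = 22/9. At least one of these is outside [0, 1], so the segments do not intersect.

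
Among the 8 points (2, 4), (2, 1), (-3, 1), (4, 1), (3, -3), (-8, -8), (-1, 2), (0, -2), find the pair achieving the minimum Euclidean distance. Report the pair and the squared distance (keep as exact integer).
Pair = ((2, 1), (4, 1)); squared distance = 4

Compute all C(8, 2) = 28 pairwise squared distances (x_i − x_j)² + (y_i − y_j)². The minimum is 4, attained by the pair ((2, 1), (4, 1)).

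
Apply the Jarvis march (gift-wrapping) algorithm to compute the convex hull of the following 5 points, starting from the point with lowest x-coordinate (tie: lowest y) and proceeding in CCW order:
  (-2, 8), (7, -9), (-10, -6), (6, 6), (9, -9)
Hull (CCW) = [(-10, -6), (7, -9), (9, -9), (6, 6), (-2, 8)]

Jarvis march: at each step, from the current hull vertex p, select the next vertex q as the point such that every other point lies strictly to the left of (or on) the directed line p → q. (Equivalently: for every other point r, the cross product (q − p) × (r − p) ≥ 0.)
Starting point (lowest x, tie lowest y): (-10, -6). Wrap until returning to start. Resulting hull: (-10, -6), (7, -9), (9, -9), (6, 6), (-2, 8).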